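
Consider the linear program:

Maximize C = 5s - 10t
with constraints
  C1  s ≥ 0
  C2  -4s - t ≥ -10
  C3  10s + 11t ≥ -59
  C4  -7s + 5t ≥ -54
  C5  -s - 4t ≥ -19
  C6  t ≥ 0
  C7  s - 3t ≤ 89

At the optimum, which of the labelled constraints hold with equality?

Feasible corners and C = 5s - 10t:
  (0, 19/4) → C = -95/2
  (0, 0) → C = 0
  (7/5, 22/5) → C = -37
  (5/2, 0) → C = 25/2

The maximum is at (5/2, 0). Substituting into each constraint, equality holds for C2 and C6; the remaining constraints have slack.

C2 and C6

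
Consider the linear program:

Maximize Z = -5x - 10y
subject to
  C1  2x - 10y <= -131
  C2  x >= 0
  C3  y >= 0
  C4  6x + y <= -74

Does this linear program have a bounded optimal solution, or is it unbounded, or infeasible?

infeasible

The boundaries 2x - 10y = -131 and x = 0 meet at (0, 131/10), but that point violates 6x + y ≤ -74. Every candidate vertex is excluded by some other constraint, so the feasible region is empty.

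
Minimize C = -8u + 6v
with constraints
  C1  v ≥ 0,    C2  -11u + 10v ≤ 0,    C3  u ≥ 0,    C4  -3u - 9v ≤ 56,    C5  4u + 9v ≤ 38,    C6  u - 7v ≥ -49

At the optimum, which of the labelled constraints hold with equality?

C1 and C5

Corner points and C = -8u + 6v:
  (0, 0) → C = 0
  (19/2, 0) → C = -76
  (380/139, 418/139) → C = -532/139

The minimum is at (19/2, 0). Substituting into each constraint, equality holds for C1 and C5; the remaining constraints have slack.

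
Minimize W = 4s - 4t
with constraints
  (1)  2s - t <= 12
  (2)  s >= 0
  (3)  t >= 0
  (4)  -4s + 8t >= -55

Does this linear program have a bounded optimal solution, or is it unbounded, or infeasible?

From the feasible point (6, 0), moving in the direction (0, 1) keeps every constraint satisfied while W decreases without bound.

unbounded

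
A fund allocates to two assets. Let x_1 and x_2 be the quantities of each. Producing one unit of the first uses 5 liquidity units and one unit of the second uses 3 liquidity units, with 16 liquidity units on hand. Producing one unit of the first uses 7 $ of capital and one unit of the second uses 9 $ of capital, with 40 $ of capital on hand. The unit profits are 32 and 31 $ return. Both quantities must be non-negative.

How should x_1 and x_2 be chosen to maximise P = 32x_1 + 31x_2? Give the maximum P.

x_1 = 1, x_2 = 11/3, maximum P = 437/3

Feasible corners and P = 32x_1 + 31x_2:
  (0, 0) → P = 0
  (0, 40/9) → P = 1240/9
  (16/5, 0) → P = 512/5
  (1, 11/3) → P = 437/3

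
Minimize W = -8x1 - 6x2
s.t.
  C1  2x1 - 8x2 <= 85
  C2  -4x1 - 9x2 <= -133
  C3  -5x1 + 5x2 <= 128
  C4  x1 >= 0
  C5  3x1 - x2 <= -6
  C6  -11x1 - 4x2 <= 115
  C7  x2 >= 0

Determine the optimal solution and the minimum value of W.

Extreme points and W = -8x1 - 6x2:
  (0, 133/9) → W = -266/3
  (79/31, 423/31) → W = -3170/31
  (0, 128/5) → W = -768/5
  (49/5, 177/5) → W = -1454/5

At the optimal vertex, -5x1 + 5x2 = 128 and 3x1 - x2 = -6.
Solving simultaneously gives x1 = 49/5, x2 = 177/5.

x1 = 49/5, x2 = 177/5, minimum W = -1454/5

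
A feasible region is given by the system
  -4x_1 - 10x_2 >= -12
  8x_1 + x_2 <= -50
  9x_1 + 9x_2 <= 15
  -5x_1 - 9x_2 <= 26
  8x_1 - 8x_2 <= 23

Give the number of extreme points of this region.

3

Of the 10 pairwise boundary intersections, those satisfying every inequality are:
  (-128/19, 74/19)
  (-184/7, 82/7)
  (-424/67, 42/67)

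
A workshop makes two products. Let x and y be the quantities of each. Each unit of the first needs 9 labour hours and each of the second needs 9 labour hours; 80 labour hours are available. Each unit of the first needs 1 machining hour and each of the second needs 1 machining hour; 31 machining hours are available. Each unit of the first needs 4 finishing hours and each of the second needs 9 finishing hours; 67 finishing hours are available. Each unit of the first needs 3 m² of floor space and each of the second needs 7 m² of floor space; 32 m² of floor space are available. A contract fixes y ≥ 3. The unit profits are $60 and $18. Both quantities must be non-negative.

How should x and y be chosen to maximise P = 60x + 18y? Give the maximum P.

x = 11/3, y = 3, maximum P = 274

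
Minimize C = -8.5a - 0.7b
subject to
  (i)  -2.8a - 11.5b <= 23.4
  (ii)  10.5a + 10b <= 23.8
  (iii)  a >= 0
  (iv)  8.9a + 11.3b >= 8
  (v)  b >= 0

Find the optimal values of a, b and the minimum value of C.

a = 34/15, b = 0, minimum C = -289/15

The binding constraints are 10.5a + 10b = 23.8 and b = 0.
Solving simultaneously gives a = 34/15, b = 0.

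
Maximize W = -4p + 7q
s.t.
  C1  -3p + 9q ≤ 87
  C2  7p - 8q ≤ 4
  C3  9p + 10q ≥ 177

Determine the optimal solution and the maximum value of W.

p = 241/37, q = 438/37, maximum W = 2102/37

The binding constraints are -3p + 9q = 87 and 9p + 10q = 177.
Solving simultaneously gives p = 241/37, q = 438/37.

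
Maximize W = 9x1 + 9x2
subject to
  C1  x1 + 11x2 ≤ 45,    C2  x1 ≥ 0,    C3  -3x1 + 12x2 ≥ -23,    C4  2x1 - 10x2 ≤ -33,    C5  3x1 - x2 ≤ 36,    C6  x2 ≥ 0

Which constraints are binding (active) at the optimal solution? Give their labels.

C1 and C4

Extreme points and W = 9x1 + 9x2:
  (0, 45/11) → W = 405/11
  (87/32, 123/32) → W = 945/16
  (0, 33/10) → W = 297/10

The maximum is at (87/32, 123/32). Substituting into each constraint, equality holds for C1 and C4; the remaining constraints have slack.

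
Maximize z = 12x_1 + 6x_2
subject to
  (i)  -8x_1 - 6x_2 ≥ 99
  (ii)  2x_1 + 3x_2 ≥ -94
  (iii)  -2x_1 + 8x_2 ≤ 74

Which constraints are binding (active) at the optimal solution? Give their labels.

(i) and (ii)

Corner points and z = 12x_1 + 6x_2:
  (89/4, -277/6) → z = -10
  (-309/19, 197/38) → z = -3117/19
  (-487/11, -20/11) → z = -5964/11

The maximum is at (89/4, -277/6). Substituting into each constraint, equality holds for (i) and (ii); the remaining constraints have slack.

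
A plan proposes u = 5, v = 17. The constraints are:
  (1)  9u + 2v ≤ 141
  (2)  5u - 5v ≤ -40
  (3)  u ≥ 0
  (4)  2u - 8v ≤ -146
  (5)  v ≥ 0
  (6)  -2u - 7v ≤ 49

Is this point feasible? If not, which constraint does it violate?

not feasible — violates (4)

Constraint (4): 2u - 8v = -126, which is not ≤ -146. All other constraints are satisfied.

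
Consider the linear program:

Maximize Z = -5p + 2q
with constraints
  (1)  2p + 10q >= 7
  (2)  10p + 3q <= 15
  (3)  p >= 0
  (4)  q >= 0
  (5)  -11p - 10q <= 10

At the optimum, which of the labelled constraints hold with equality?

Extreme points and Z = -5p + 2q:
  (129/94, 20/47) → Z = -565/94
  (0, 7/10) → Z = 7/5
  (0, 5) → Z = 10

The maximum is at (0, 5). Substituting into each constraint, equality holds for (2) and (3); the remaining constraints have slack.

(2) and (3)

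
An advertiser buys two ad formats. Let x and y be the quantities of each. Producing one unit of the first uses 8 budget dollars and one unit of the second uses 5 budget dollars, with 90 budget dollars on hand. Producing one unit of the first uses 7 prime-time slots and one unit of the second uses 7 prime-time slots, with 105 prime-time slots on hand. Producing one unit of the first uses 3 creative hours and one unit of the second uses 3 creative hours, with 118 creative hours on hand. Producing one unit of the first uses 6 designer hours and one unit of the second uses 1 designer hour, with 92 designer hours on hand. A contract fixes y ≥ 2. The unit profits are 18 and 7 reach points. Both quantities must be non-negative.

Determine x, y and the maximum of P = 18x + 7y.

x = 10, y = 2, maximum P = 194

Extreme points and P = 18x + 7y:
  (0, 15) → P = 105
  (0, 2) → P = 14
  (5, 10) → P = 160
  (10, 2) → P = 194

The optimum lies where 8x + 5y = 90 and y = 2.
Solving simultaneously gives x = 10, y = 2.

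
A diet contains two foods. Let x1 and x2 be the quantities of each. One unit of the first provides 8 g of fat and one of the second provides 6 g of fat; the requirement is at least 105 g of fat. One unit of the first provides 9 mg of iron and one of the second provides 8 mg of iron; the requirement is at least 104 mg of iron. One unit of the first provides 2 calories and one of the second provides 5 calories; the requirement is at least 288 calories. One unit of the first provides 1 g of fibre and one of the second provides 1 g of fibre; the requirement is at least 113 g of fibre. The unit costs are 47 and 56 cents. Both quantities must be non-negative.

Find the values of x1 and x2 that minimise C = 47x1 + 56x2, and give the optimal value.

Corner points and C = 47x1 + 56x2:
  (0, 113) → C = 6328
  (144, 0) → C = 6768
  (277/3, 62/3) → C = 5497
The feasible region is unbounded (it extends along (0, 1), (1, 0)), but C strictly increases along every unbounded feasible direction, so there is no improving ray and the minimum is attained at a vertex.

The binding constraints are 2x1 + 5x2 = 288 and x1 + x2 = 113.
Solving simultaneously gives x1 = 277/3, x2 = 62/3.

x1 = 277/3, x2 = 62/3, minimum C = 5497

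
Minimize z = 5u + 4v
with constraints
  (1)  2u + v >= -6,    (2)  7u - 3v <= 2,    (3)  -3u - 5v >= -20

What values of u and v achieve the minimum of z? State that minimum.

u = -16/13, v = -46/13, minimum z = -264/13

Extreme points and z = 5u + 4v:
  (-16/13, -46/13) → z = -264/13
  (-50/7, 58/7) → z = -18/7
  (35/22, 67/22) → z = 443/22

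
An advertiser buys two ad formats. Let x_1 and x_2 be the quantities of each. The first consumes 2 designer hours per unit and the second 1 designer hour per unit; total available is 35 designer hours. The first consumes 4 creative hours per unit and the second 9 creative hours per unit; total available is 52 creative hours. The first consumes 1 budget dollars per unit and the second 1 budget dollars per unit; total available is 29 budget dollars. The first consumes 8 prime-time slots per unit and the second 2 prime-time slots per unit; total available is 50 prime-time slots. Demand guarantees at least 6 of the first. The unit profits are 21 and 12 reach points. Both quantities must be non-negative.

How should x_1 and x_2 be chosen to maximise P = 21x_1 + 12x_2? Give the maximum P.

x_1 = 6, x_2 = 1, maximum P = 138

Corner points and P = 21x_1 + 12x_2:
  (25/4, 0) → P = 525/4
  (6, 0) → P = 126
  (6, 1) → P = 138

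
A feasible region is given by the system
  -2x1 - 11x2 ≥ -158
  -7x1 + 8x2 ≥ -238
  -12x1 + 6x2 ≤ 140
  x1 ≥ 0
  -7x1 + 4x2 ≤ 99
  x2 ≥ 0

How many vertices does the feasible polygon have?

Pairwise boundary intersections that survive every other constraint:
  (1294/31, 210/31)
  (0, 158/11)
  (34, 0)
  (0, 0)

4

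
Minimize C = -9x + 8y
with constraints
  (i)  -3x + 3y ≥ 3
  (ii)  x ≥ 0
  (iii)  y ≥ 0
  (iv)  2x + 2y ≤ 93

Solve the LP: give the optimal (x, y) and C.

x = 91/4, y = 95/4, minimum C = -59/4

Vertices and C = -9x + 8y:
  (0, 1) → C = 8
  (91/4, 95/4) → C = -59/4
  (0, 93/2) → C = 372

The binding constraints are -3x + 3y = 3 and 2x + 2y = 93.
Solving simultaneously gives x = 91/4, y = 95/4.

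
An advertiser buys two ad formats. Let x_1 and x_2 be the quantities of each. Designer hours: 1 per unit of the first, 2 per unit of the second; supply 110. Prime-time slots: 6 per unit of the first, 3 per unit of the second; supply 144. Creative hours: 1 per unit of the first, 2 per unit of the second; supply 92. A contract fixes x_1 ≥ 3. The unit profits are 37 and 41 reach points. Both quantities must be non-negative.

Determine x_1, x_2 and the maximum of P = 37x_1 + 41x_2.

Corner points and P = 37x_1 + 41x_2:
  (24, 0) → P = 888
  (3, 0) → P = 111
  (3, 42) → P = 1833

The optimum lies where 6x_1 + 3x_2 = 144 and x_1 = 3.
Solving simultaneously gives x_1 = 3, x_2 = 42.

x_1 = 3, x_2 = 42, maximum P = 1833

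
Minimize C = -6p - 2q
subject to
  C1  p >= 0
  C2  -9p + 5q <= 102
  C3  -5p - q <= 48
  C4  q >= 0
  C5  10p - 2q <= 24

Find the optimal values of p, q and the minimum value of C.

p = 81/8, q = 309/8, minimum C = -138

Corner points and C = -6p - 2q:
  (0, 102/5) → C = -204/5
  (0, 0) → C = 0
  (81/8, 309/8) → C = -138
  (12/5, 0) → C = -72/5

The optimum lies where -9p + 5q = 102 and 10p - 2q = 24.
Solving simultaneously gives p = 81/8, q = 309/8.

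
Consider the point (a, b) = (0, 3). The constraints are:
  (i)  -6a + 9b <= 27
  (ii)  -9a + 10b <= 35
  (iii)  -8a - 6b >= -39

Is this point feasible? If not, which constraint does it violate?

(i): 27 ≤ 27 ✓
(ii): 30 ≤ 35 ✓
(iii): -18 ≥ -39 ✓

feasible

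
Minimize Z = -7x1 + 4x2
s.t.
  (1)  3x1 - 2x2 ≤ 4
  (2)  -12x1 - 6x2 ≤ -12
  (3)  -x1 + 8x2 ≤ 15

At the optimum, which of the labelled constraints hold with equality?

(1) and (3)

Vertices and Z = -7x1 + 4x2:
  (8/7, -2/7) → Z = -64/7
  (31/11, 49/22) → Z = -119/11
  (1/17, 32/17) → Z = 121/17

The minimum is at (31/11, 49/22). Substituting into each constraint, equality holds for (1) and (3); the remaining constraints have slack.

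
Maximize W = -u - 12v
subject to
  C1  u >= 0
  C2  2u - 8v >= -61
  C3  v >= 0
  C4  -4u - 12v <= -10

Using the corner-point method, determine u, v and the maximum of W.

u = 5/2, v = 0, maximum W = -5/2

Vertices and W = -u - 12v:
  (0, 61/8) → W = -183/2
  (0, 5/6) → W = -10
  (5/2, 0) → W = -5/2
The feasible region is unbounded (it extends along (1, 0), (4, 1)), but W strictly decreases along every unbounded feasible direction, so there is no improving ray and the maximum is attained at a vertex.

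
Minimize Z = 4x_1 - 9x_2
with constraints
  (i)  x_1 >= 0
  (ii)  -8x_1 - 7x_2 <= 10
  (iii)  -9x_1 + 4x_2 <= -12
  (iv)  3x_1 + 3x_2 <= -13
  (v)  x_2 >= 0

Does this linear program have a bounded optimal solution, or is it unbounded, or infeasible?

infeasible

The boundaries -8x_1 - 7x_2 = 10 and 3x_1 + 3x_2 = -13 meet at (61/3, -74/3), but that point violates x_2 ≥ 0. Every candidate vertex is excluded by some other constraint, so the feasible region is empty.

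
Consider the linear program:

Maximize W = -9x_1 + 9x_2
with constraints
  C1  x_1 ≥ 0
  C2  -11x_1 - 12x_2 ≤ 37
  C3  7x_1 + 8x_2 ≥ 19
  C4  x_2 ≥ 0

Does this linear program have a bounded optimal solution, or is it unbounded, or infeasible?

unbounded

From the feasible point (0, 19/8), moving in the direction (0, 1) keeps every constraint satisfied while W increases without bound.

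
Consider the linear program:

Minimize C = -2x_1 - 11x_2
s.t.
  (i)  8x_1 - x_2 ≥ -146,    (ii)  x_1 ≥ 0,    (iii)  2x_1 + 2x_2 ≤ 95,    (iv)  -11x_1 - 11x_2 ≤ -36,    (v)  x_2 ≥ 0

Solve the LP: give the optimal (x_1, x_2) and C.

Vertices and C = -2x_1 - 11x_2:
  (0, 95/2) → C = -1045/2
  (0, 36/11) → C = -36
  (95/2, 0) → C = -95
  (36/11, 0) → C = -72/11

x_1 = 0, x_2 = 95/2, minimum C = -1045/2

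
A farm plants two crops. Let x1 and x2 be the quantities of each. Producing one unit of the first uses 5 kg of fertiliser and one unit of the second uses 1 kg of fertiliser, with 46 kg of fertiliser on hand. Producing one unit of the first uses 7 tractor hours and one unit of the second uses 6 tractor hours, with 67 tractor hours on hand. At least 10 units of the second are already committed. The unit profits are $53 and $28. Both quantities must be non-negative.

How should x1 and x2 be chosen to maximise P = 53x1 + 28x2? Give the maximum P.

x1 = 1, x2 = 10, maximum P = 333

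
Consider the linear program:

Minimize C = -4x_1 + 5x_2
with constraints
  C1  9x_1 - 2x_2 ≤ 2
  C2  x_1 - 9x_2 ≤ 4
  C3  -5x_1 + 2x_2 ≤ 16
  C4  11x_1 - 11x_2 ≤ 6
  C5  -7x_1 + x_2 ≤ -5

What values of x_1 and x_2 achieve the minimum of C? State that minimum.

x_1 = 8/5, x_2 = 31/5, minimum C = 123/5

Vertices and C = -4x_1 + 5x_2:
  (9/2, 77/4) → C = 313/4
  (8/5, 31/5) → C = 123/5
  (26/9, 137/9) → C = 581/9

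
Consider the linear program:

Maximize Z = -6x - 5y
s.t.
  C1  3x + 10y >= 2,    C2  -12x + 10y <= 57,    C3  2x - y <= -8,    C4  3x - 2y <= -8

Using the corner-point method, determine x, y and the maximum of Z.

Corner points and Z = -6x - 5y:
  (-11/3, 13/10) → Z = 31/2
  (-78/23, 28/23) → Z = 328/23
  (-23/8, 9/4) → Z = 6

x = -11/3, y = 13/10, maximum Z = 31/2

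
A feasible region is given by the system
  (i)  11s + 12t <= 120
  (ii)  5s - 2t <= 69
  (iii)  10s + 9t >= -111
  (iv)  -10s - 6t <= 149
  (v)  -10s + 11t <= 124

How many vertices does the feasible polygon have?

The feasible vertices (each the meet of two boundaries and inside every other half-plane) are:
  (534/41, -159/82)
  (-168/241, 2564/241)
  (399/65, -249/13)
  (-2337/200, 13/20)

4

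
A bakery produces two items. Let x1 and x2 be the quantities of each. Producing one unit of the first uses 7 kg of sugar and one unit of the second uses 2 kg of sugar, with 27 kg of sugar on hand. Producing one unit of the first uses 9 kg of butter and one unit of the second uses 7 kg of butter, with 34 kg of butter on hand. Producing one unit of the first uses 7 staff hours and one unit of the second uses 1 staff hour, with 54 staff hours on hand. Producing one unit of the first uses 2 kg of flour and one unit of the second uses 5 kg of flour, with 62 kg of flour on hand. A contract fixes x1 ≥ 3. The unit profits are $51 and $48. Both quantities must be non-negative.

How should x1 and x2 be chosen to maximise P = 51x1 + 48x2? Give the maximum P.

Extreme points and P = 51x1 + 48x2:
  (34/9, 0) → P = 578/3
  (3, 0) → P = 153
  (3, 1) → P = 201

x1 = 3, x2 = 1, maximum P = 201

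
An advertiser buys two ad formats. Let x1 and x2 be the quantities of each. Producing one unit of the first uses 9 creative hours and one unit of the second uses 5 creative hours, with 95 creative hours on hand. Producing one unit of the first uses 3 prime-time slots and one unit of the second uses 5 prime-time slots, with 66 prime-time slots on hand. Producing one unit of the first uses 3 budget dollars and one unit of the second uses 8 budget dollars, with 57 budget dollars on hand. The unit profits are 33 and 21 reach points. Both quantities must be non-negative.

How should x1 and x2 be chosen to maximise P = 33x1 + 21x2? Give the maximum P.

x1 = 25/3, x2 = 4, maximum P = 359

Feasible corners and P = 33x1 + 21x2:
  (0, 0) → P = 0
  (0, 57/8) → P = 1197/8
  (95/9, 0) → P = 1045/3
  (25/3, 4) → P = 359

The optimum lies where 9x1 + 5x2 = 95 and 3x1 + 8x2 = 57.
Solving simultaneously gives x1 = 25/3, x2 = 4.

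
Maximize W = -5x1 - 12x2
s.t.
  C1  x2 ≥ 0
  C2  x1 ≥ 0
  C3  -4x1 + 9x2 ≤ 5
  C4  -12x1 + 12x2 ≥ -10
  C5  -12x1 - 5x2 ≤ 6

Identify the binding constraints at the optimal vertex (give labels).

C1 and C2

Corner points and W = -5x1 - 12x2:
  (0, 0) → W = 0
  (5/6, 0) → W = -25/6
  (0, 5/9) → W = -20/3
  (5/2, 5/3) → W = -65/2

The maximum is at (0, 0). Substituting into each constraint, equality holds for C1 and C2; the remaining constraints have slack.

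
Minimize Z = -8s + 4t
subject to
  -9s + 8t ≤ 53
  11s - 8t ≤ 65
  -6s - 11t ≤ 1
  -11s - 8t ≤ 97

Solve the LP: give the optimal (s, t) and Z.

Corner points and Z = -8s + 4t:
  (59, 73) → Z = -180
  (-197/49, 103/49) → Z = 284/7
  (707/169, -401/169) → Z = -7260/169

The optimum lies where -9s + 8t = 53 and 11s - 8t = 65.
Solving simultaneously gives s = 59, t = 73.

s = 59, t = 73, minimum Z = -180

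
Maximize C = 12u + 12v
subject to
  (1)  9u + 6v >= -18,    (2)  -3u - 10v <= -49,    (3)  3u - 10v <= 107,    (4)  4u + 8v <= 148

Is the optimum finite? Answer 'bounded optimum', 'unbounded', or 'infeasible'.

Vertices and C = 12u + 12v:
  (-79/12, 55/8) → C = 7/2
  (-43/2, 117/4) → C = 93
  (26, -29/10) → C = 1386/5
  (73/2, 1/4) → C = 441
The feasible region has finitely many vertices and no improving ray; the maximum is 441 at (73/2, 1/4).

bounded optimum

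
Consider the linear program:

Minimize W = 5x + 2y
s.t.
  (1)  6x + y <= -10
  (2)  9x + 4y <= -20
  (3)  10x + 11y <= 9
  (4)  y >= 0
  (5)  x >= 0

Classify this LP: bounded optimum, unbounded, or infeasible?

infeasible

The boundaries 6x + y = -10 and x = 0 meet at (0, -10), but that point violates y ≥ 0. Every candidate vertex is excluded by some other constraint, so the feasible region is empty.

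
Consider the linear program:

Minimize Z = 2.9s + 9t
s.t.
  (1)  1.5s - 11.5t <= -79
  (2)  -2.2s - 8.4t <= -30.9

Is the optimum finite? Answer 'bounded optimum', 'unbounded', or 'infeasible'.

unbounded

From the feasible point (-6165/758, 4403/758), moving in the direction (-8.4, 2.2) keeps every constraint satisfied while Z decreases without bound.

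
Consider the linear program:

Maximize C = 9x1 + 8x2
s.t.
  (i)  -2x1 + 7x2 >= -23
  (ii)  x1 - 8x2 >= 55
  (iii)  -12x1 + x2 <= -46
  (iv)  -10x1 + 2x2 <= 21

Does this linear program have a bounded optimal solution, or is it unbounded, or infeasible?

The boundaries -2x1 + 7x2 = -23 and -12x1 + x2 = -46 meet at (299/82, -92/41), but that point violates x1 - 8x2 ≥ 55. Every candidate vertex is excluded by some other constraint, so the feasible region is empty.

infeasible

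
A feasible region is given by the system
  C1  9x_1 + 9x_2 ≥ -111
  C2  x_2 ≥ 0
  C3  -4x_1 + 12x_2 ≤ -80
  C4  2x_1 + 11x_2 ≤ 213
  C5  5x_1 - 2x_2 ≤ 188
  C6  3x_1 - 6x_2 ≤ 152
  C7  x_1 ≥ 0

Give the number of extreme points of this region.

Of the 21 pairwise boundary intersections, those satisfying every inequality are:
  (20, 0)
  (188/5, 0)
  (524/13, 88/13)

3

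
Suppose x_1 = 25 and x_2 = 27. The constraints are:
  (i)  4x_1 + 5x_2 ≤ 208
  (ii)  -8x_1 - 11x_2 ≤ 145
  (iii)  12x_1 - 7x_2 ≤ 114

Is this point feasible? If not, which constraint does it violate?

not feasible — violates (i)

Constraint (i): 4x_1 + 5x_2 = 235, which is not ≤ 208. All other constraints are satisfied.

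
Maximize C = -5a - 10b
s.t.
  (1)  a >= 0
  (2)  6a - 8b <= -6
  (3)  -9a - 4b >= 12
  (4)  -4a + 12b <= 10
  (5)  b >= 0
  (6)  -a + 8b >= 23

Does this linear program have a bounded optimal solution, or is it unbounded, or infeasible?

infeasible

The boundaries b = 0 and -a + 8b = 23 meet at (-23, 0), but that point violates a ≥ 0. Every candidate vertex is excluded by some other constraint, so the feasible region is empty.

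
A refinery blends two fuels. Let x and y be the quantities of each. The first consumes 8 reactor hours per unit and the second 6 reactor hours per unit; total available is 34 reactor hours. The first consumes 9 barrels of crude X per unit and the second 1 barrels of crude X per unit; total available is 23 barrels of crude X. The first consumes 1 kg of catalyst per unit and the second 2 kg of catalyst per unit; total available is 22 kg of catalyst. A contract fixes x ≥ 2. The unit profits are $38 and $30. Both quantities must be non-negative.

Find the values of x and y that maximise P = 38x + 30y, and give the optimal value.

Feasible corners and P = 38x + 30y:
  (23/9, 0) → P = 874/9
  (2, 0) → P = 76
  (52/23, 61/23) → P = 3806/23
  (2, 3) → P = 166

The optimum lies where 8x + 6y = 34 and x = 2.
Solving simultaneously gives x = 2, y = 3.

x = 2, y = 3, maximum P = 166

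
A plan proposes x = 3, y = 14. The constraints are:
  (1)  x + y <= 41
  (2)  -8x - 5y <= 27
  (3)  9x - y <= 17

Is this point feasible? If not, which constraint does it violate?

(1): 17 ≤ 41 ✓
(2): -94 ≤ 27 ✓
(3): 13 ≤ 17 ✓

feasible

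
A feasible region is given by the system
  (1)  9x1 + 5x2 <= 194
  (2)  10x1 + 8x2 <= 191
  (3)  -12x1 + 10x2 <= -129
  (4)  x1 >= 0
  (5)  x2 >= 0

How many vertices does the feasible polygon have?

3

Of the 10 pairwise boundary intersections, those satisfying every inequality are:
  (1471/98, 501/98)
  (191/10, 0)
  (43/4, 0)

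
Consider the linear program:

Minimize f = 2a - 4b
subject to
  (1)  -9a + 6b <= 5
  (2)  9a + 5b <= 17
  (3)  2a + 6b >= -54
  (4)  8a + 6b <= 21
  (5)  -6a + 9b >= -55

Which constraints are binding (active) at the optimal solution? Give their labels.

(1) and (2)

Corner points and f = 2a - 4b:
  (7/9, 2) → f = -58/9
  (-59/11, -238/33) → f = 598/33
  (428/111, -131/37) → f = 2428/111
  (-26/9, -217/27) → f = 712/27

The minimum is at (7/9, 2). Substituting into each constraint, equality holds for (1) and (2); the remaining constraints have slack.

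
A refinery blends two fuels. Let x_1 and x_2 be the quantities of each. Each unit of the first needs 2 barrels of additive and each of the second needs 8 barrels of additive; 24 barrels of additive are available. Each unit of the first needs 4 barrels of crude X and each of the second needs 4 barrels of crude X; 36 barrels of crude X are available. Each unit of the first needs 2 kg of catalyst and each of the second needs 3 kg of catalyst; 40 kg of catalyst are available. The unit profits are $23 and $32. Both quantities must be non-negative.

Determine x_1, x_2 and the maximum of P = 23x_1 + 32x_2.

x_1 = 8, x_2 = 1, maximum P = 216

Extreme points and P = 23x_1 + 32x_2:
  (0, 0) → P = 0
  (0, 3) → P = 96
  (9, 0) → P = 207
  (8, 1) → P = 216

The optimum lies where 2x_1 + 8x_2 = 24 and 4x_1 + 4x_2 = 36.
Solving simultaneously gives x_1 = 8, x_2 = 1.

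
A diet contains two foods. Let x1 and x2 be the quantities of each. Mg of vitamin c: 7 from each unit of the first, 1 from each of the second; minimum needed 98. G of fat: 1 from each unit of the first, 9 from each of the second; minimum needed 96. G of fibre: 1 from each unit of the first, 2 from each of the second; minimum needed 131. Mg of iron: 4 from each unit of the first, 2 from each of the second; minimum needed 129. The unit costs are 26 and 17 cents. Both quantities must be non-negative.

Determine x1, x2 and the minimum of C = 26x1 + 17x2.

Feasible corners and C = 26x1 + 17x2:
  (0, 98) → C = 1666
  (131, 0) → C = 3406
  (5, 63) → C = 1201
The feasible region is unbounded (it extends along (0, 1), (1, 0)), but C strictly increases along every unbounded feasible direction, so there is no improving ray and the minimum is attained at a vertex.

x1 = 5, x2 = 63, minimum C = 1201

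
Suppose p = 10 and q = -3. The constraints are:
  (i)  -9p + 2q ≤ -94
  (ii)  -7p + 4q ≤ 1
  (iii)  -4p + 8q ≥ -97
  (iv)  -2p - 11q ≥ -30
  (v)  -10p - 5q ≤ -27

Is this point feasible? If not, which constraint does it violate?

feasible

(i): -96 ≤ -94 ✓
(ii): -82 ≤ 1 ✓
(iii): -64 ≥ -97 ✓
(iv): 13 ≥ -30 ✓
(v): -85 ≤ -27 ✓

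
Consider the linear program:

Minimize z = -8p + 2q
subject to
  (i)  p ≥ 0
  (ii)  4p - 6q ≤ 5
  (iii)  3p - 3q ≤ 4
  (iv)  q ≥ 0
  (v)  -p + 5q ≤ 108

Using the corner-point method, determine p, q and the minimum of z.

p = 86/3, q = 82/3, minimum z = -524/3

The binding constraints are 3p - 3q = 4 and -p + 5q = 108.
Solving simultaneously gives p = 86/3, q = 82/3.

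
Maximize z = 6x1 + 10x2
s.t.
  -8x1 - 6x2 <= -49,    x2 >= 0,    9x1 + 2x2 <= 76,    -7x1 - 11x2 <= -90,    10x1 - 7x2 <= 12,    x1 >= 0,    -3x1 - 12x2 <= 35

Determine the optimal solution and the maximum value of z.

Vertices and z = 6x1 + 10x2:
  (556/83, 652/83) → z = 9856/83
  (0, 38) → z = 380
  (254/53, 272/53) → z = 4244/53
  (0, 90/11) → z = 900/11

The binding constraints are 9x1 + 2x2 = 76 and x1 = 0.
Solving simultaneously gives x1 = 0, x2 = 38.

x1 = 0, x2 = 38, maximum z = 380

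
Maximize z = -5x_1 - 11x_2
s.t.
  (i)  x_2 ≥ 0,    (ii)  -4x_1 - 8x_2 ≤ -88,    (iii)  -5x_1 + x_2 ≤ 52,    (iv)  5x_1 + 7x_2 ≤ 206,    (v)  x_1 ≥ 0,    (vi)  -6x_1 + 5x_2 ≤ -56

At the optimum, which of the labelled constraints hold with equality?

Feasible corners and z = -5x_1 - 11x_2:
  (22, 0) → z = -110
  (206/5, 0) → z = -206
  (222/17, 76/17) → z = -1946/17
  (1422/67, 956/67) → z = -17626/67

The maximum is at (22, 0). Substituting into each constraint, equality holds for (i) and (ii); the remaining constraints have slack.

(i) and (ii)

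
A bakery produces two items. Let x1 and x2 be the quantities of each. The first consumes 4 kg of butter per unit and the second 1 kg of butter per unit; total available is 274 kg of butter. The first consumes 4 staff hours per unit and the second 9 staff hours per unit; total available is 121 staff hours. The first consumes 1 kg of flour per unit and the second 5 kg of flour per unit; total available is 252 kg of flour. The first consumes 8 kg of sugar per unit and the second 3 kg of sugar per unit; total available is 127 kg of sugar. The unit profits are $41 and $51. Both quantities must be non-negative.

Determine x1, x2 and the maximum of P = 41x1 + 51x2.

x1 = 13, x2 = 23/3, maximum P = 924

Extreme points and P = 41x1 + 51x2:
  (0, 0) → P = 0
  (0, 121/9) → P = 2057/3
  (127/8, 0) → P = 5207/8
  (13, 23/3) → P = 924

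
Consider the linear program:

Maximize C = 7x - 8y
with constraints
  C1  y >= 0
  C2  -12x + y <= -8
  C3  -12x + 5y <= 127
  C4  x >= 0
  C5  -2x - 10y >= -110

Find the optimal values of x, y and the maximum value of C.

Extreme points and C = 7x - 8y:
  (2/3, 0) → C = 14/3
  (55, 0) → C = 385
  (95/61, 652/61) → C = -4551/61

x = 55, y = 0, maximum C = 385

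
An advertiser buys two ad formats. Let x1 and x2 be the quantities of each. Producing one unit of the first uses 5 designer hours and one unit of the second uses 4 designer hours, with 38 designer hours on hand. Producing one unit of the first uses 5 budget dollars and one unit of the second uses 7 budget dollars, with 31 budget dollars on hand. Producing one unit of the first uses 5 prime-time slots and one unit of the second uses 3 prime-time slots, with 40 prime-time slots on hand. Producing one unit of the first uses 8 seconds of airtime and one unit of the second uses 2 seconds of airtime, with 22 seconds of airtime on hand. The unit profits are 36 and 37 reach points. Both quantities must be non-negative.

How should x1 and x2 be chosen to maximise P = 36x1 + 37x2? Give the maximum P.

x1 = 2, x2 = 3, maximum P = 183

Extreme points and P = 36x1 + 37x2:
  (0, 0) → P = 0
  (0, 31/7) → P = 1147/7
  (11/4, 0) → P = 99
  (2, 3) → P = 183

The optimum lies where 5x1 + 7x2 = 31 and 8x1 + 2x2 = 22.
Solving simultaneously gives x1 = 2, x2 = 3.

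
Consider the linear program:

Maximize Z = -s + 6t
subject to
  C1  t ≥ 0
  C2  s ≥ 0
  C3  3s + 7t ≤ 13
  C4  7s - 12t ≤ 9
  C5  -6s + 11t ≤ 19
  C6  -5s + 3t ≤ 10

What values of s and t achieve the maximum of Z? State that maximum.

s = 2/15, t = 9/5, maximum Z = 32/3

Corner points and Z = -s + 6t:
  (0, 0) → Z = 0
  (9/7, 0) → Z = -9/7
  (0, 19/11) → Z = 114/11
  (219/85, 64/85) → Z = 33/17
  (2/15, 9/5) → Z = 32/3

At the optimal vertex, 3s + 7t = 13 and -6s + 11t = 19.
Solving simultaneously gives s = 2/15, t = 9/5.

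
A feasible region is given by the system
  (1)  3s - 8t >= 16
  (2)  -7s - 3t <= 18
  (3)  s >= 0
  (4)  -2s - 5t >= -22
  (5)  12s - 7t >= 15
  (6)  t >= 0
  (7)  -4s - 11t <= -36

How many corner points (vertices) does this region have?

Intersecting each pair of boundary lines and keeping only the points that satisfy every inequality leaves:
  (256/31, 34/31)
  (464/65, 44/65)
  (11, 0)
  (9, 0)

4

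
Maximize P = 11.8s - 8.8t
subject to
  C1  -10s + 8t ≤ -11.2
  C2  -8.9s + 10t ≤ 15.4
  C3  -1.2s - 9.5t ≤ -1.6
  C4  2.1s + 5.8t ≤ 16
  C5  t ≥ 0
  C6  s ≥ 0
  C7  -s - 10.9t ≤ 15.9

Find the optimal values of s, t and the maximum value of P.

Feasible corners and P = 11.8s - 8.8t:
  (596/523, 64/2615) → P = 173004/13075
  (2412/935, 1706/935) → P = 67244/4675
  (4/3, 0) → P = 236/15
  (160/21, 0) → P = 1888/21

s = 160/21, t = 0, maximum P = 1888/21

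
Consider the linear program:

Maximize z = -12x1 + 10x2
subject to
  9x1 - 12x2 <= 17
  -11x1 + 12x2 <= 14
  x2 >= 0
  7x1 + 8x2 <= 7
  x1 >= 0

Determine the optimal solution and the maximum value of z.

Extreme points and z = -12x1 + 10x2:
  (1, 0) → z = -12
  (0, 0) → z = 0
  (0, 7/8) → z = 35/4

At the optimal vertex, 7x1 + 8x2 = 7 and x1 = 0.
Solving simultaneously gives x1 = 0, x2 = 7/8.

x1 = 0, x2 = 7/8, maximum z = 35/4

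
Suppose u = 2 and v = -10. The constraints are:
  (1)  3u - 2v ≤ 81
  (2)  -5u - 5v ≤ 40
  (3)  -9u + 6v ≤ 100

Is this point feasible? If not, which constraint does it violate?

(1): 26 ≤ 81 ✓
(2): 40 ≤ 40 ✓
(3): -78 ≤ 100 ✓

feasible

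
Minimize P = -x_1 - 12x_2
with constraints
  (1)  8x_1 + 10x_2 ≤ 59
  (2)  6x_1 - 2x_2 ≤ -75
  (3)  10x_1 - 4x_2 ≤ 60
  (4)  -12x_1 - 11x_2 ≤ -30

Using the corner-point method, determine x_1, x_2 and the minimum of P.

x_1 = -349/32, x_2 = 117/8, minimum P = -5267/32

The binding constraints are 8x_1 + 10x_2 = 59 and -12x_1 - 11x_2 = -30.
Solving simultaneously gives x_1 = -349/32, x_2 = 117/8.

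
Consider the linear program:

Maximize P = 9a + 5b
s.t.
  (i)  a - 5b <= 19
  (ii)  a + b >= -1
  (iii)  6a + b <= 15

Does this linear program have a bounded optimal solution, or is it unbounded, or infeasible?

unbounded

From the feasible point (7/3, -10/3), moving in the direction (-1, 6) keeps every constraint satisfied while P increases without bound.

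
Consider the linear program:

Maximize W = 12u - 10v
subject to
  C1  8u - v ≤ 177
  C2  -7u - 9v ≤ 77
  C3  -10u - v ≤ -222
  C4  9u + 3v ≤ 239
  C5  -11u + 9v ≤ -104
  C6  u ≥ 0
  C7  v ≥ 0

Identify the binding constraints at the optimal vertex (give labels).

C1 and C3

Vertices and W = 12u - 10v:
  (133/6, 1/3) → W = 788/3
  (70/3, 29/3) → W = 550/3
  (2102/101, 1402/101) → W = 11204/101
  (821/38, 1693/114) → W = 6313/57

The maximum is at (133/6, 1/3). Substituting into each constraint, equality holds for C1 and C3; the remaining constraints have slack.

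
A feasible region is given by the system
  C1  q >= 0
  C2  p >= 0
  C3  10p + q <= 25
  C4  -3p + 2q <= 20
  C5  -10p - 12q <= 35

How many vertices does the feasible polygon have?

Of the 10 pairwise boundary intersections, those satisfying every inequality are:
  (0, 0)
  (5/2, 0)
  (0, 10)
  (30/23, 275/23)

4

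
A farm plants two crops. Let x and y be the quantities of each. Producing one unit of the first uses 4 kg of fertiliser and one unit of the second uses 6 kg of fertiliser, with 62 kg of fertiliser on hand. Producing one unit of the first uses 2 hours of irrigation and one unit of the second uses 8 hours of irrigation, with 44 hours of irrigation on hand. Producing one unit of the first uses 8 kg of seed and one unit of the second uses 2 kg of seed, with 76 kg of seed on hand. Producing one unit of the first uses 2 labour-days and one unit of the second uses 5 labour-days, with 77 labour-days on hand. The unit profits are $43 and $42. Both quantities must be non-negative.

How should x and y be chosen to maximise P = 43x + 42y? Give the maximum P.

x = 26/3, y = 10/3, maximum P = 1538/3

Corner points and P = 43x + 42y:
  (0, 0) → P = 0
  (0, 11/2) → P = 231
  (19/2, 0) → P = 817/2
  (26/3, 10/3) → P = 1538/3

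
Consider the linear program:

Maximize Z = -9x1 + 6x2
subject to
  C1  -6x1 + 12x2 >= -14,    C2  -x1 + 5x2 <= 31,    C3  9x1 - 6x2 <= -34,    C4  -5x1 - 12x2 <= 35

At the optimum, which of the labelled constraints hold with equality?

Feasible corners and Z = -9x1 + 6x2:
  (16/39, 245/39) → Z = 34
  (-547/37, 120/37) → Z = 5643/37
  (-103/23, -145/138) → Z = 34

The maximum is at (-547/37, 120/37). Substituting into each constraint, equality holds for C2 and C4; the remaining constraints have slack.

C2 and C4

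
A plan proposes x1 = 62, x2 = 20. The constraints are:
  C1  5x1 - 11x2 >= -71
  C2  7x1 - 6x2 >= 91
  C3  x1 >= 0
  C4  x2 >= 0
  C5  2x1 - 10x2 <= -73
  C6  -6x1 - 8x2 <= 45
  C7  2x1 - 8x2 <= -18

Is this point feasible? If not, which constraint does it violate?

feasible

C1: 90 ≥ -71 ✓
C2: 314 ≥ 91 ✓
C3: 62 ≥ 0 ✓
C4: 20 ≥ 0 ✓
C5: -76 ≤ -73 ✓
C6: -532 ≤ 45 ✓
C7: -36 ≤ -18 ✓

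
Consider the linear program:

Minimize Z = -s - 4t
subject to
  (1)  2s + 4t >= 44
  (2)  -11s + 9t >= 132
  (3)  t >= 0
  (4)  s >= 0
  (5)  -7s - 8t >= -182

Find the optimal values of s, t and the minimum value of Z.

s = 0, t = 91/4, minimum Z = -91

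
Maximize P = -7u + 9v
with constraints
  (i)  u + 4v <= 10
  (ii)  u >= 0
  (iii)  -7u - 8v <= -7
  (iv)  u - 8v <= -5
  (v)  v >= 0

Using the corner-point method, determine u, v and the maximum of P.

u = 0, v = 5/2, maximum P = 45/2

Feasible corners and P = -7u + 9v:
  (0, 5/2) → P = 45/2
  (5, 5/4) → P = -95/4
  (0, 7/8) → P = 63/8
  (1/4, 21/32) → P = 133/32

At the optimal vertex, u + 4v = 10 and u = 0.
Solving simultaneously gives u = 0, v = 5/2.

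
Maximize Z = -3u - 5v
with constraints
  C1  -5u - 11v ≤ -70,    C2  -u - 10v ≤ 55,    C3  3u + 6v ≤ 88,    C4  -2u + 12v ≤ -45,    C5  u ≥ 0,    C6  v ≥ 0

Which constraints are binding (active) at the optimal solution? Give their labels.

Feasible corners and Z = -3u - 5v:
  (221/8, 41/48) → Z = -4183/48
  (88/3, 0) → Z = -88
  (45/2, 0) → Z = -135/2

The maximum is at (45/2, 0). Substituting into each constraint, equality holds for C4 and C6; the remaining constraints have slack.

C4 and C6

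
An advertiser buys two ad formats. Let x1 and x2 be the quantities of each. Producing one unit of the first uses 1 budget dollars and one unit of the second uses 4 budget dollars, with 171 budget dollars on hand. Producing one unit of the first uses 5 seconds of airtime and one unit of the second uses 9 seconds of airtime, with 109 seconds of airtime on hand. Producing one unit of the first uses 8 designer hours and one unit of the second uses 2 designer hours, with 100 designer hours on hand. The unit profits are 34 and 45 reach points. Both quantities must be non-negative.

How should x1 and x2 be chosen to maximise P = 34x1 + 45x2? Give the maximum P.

x1 = 11, x2 = 6, maximum P = 644

Corner points and P = 34x1 + 45x2:
  (0, 0) → P = 0
  (0, 109/9) → P = 545
  (25/2, 0) → P = 425
  (11, 6) → P = 644

At the optimal vertex, 5x1 + 9x2 = 109 and 8x1 + 2x2 = 100.
Solving simultaneously gives x1 = 11, x2 = 6.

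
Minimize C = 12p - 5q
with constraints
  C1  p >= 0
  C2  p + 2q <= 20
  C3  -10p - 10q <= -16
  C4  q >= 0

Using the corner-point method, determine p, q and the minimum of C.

Corner points and C = 12p - 5q:
  (0, 10) → C = -50
  (0, 8/5) → C = -8
  (20, 0) → C = 240
  (8/5, 0) → C = 96/5

The optimum lies where p = 0 and p + 2q = 20.
Solving simultaneously gives p = 0, q = 10.

p = 0, q = 10, minimum C = -50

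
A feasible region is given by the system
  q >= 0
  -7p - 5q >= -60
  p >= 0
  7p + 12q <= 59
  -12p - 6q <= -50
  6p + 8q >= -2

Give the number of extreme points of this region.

The feasible vertices (each the meet of two boundaries and inside every other half-plane) are:
  (59/7, 0)
  (25/6, 0)
  (41/17, 179/51)

3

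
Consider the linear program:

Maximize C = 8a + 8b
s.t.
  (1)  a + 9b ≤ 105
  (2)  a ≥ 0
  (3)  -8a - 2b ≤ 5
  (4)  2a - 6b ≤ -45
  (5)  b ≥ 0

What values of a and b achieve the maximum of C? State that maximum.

Vertices and C = 8a + 8b:
  (0, 35/3) → C = 280/3
  (75/8, 85/8) → C = 160
  (0, 15/2) → C = 60

At the optimal vertex, a + 9b = 105 and 2a - 6b = -45.
Solving simultaneously gives a = 75/8, b = 85/8.

a = 75/8, b = 85/8, maximum C = 160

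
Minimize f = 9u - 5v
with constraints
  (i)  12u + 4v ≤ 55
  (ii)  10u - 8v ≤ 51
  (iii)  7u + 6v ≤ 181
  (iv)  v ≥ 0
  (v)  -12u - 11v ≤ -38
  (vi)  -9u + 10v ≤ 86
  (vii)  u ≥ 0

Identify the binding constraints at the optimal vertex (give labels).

Extreme points and f = 9u - 5v:
  (55/12, 0) → f = 165/4
  (103/78, 509/52) → f = -1927/52
  (19/6, 0) → f = 57/2
  (0, 38/11) → f = -190/11
  (0, 43/5) → f = -43

The minimum is at (0, 43/5). Substituting into each constraint, equality holds for (vi) and (vii); the remaining constraints have slack.

(vi) and (vii)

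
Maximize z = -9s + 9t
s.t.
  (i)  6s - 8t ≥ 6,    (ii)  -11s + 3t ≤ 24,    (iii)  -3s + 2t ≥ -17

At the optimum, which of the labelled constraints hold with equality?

(i) and (ii)

Corner points and z = -9s + 9t:
  (-3, -3) → z = 0
  (31/3, 7) → z = -30
  (-99/13, -259/13) → z = -1440/13

The maximum is at (-3, -3). Substituting into each constraint, equality holds for (i) and (ii); the remaining constraints have slack.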